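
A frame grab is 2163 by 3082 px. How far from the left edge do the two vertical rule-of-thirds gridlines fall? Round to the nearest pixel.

x = 721 px and x = 1442 px

2163 / 3 = 721, so the vertical lines sit at one and two thirds of 2163.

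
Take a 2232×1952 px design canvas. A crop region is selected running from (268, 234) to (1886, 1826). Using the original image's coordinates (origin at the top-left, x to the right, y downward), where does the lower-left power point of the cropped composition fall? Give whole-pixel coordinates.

Crop width = 1886 − 268 = 1618 px; one third is 539.33 px.
Crop height = 1826 − 234 = 1592 px; one third is 530.67 px.
The lower-left point is one-third across and two-thirds down within the crop:
x = 268 + 1 × 539.33 ≈ 807; y = 234 + 2 × 530.67 ≈ 1295.

(807, 1295)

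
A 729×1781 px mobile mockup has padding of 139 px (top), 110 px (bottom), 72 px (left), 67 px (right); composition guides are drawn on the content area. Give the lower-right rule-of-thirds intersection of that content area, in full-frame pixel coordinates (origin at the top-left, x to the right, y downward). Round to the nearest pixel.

(465, 1160)

Content width = 729 − 72 − 67 = 590 px; content height = 1781 − 139 − 110 = 1532 px.
Lower-right is two-thirds across and two-thirds down within the content area.
x = 72 + 2 × 590/3 = 72 + 393.33 ≈ 465
y = 139 + 2 × 1532/3 = 139 + 1021.33 ≈ 1160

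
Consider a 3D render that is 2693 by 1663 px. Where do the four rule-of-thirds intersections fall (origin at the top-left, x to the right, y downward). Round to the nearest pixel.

One third of 2693 is 897.67; one third of 1663 is 554.33.
Vertical third lines at x = 898 and x = 1795; horizontal third lines at y = 554 and y = 1109.

(898, 554), (1795, 554), (898, 1109), (1795, 1109)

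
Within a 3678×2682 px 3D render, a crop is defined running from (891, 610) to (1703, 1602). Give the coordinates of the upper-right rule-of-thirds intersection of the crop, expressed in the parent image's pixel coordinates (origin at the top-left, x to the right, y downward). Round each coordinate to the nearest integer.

Crop width = 1703 − 891 = 812 px; one third is 270.67 px.
Crop height = 1602 − 610 = 992 px; one third is 330.67 px.
The upper-right point is two-thirds across and one-third down within the crop:
x = 891 + 2 × 270.67 ≈ 1432; y = 610 + 1 × 330.67 ≈ 941.

x = 1432 px, y = 941 px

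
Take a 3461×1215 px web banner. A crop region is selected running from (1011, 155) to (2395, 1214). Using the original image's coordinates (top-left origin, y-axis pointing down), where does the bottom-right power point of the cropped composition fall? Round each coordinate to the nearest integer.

(1934, 861)

Crop width = 2395 − 1011 = 1384 px; one third is 461.33 px.
Crop height = 1214 − 155 = 1059 px; one third is 353.00 px.
The bottom-right point is two-thirds across and two-thirds down within the crop:
x = 1011 + 2 × 461.33 ≈ 1934; y = 155 + 2 × 353.00 ≈ 861.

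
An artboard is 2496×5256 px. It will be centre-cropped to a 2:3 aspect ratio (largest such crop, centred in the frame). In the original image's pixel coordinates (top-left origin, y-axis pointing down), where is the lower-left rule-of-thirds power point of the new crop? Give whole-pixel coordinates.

x = 832 px, y = 3252 px

2496/5256 < 2/3, so the 2:3 crop keeps the full width 2496 and trims height to 2496 × 3/2 = 3744.00 px.
Top offset = (5256 − 3744.00)/2 = 756.00 px; left offset = 0.
Lower-left is one-third across and two-thirds down within the crop:
x = 0.00 + 1 × 2496.00/3 ≈ 832; y = 756.00 + 2 × 3744.00/3 ≈ 3252.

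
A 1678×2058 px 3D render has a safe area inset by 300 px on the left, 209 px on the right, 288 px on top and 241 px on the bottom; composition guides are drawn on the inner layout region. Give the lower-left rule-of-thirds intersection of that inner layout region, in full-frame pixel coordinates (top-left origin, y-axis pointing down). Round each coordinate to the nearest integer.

(690, 1307)

Content width = 1678 − 300 − 209 = 1169 px; content height = 2058 − 288 − 241 = 1529 px.
Lower-left is one-third across and two-thirds down within the inner layout region.
x = 300 + 1 × 1169/3 = 300 + 389.67 ≈ 690
y = 288 + 2 × 1529/3 = 288 + 1019.33 ≈ 1307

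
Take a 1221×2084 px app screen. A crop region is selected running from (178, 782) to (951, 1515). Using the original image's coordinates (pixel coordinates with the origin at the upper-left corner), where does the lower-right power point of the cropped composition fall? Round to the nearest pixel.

x = 693 px, y = 1271 px

Crop width = 951 − 178 = 773 px; one third is 257.67 px.
Crop height = 1515 − 782 = 733 px; one third is 244.33 px.
The lower-right point is two-thirds across and two-thirds down within the crop:
x = 178 + 2 × 257.67 ≈ 693; y = 782 + 2 × 244.33 ≈ 1271.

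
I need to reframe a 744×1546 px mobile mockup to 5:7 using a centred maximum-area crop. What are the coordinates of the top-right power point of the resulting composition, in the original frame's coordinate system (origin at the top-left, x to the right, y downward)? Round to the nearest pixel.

744/1546 < 5/7, so the 5:7 crop keeps the full width 744 and trims height to 744 × 7/5 = 1041.60 px.
Top offset = (1546 − 1041.60)/2 = 252.20 px; left offset = 0.
Top-right is two-thirds across and one-third down within the crop:
x = 0.00 + 2 × 744.00/3 ≈ 496; y = 252.20 + 1 × 1041.60/3 ≈ 599.

x = 496 px, y = 599 px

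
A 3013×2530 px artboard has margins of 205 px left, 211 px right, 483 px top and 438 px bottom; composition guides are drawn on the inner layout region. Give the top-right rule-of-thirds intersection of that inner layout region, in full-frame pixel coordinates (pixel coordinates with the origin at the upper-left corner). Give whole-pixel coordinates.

Content width = 3013 − 205 − 211 = 2597 px; content height = 2530 − 483 − 438 = 1609 px.
Top-right is two-thirds across and one-third down within the inner layout region.
x = 205 + 2 × 2597/3 = 205 + 1731.33 ≈ 1936
y = 483 + 1 × 1609/3 = 483 + 536.33 ≈ 1019

(1936, 1019)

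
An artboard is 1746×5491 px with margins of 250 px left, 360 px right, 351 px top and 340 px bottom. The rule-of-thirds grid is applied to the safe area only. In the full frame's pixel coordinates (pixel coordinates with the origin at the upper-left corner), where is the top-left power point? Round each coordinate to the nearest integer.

x = 629 px, y = 1951 px

Content width = 1746 − 250 − 360 = 1136 px; content height = 5491 − 351 − 340 = 4800 px.
Top-left is one-third across and one-third down within the safe area.
x = 250 + 1 × 1136/3 = 250 + 378.67 ≈ 629
y = 351 + 1 × 4800/3 = 351 + 1600.00 ≈ 1951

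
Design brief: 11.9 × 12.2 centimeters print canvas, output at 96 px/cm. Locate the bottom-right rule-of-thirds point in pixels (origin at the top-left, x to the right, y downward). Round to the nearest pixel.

x = 762 px, y = 781 px

In pixels the canvas is 11.9 × 96 = 1142.4 wide and 12.2 × 96 = 1171.2 tall.
The bottom-right point is two-thirds across and two-thirds down:
x = 2 × 1142.4/3 ≈ 762; y = 2 × 1171.2/3 ≈ 781.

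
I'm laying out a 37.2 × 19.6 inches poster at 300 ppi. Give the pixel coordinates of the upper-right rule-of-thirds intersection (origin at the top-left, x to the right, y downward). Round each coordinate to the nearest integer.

x = 7440 px, y = 1960 px

In pixels the canvas is 37.2 × 300 = 11160 wide and 19.6 × 300 = 5880 tall.
The upper-right point is two-thirds across and one-third down:
x = 2 × 11160/3 ≈ 7440; y = 1 × 5880/3 ≈ 1960.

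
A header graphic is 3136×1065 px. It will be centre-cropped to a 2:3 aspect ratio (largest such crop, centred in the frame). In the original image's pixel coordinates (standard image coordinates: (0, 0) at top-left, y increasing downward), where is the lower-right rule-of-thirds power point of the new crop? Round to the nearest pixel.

3136/1065 > 2/3, so the 2:3 crop keeps the full height 1065 and trims width to 1065 × 2/3 = 710.00 px.
Left offset = (3136 − 710.00)/2 = 1213.00 px; top offset = 0.
Lower-right is two-thirds across and two-thirds down within the crop:
x = 1213.00 + 2 × 710.00/3 ≈ 1686; y = 0.00 + 2 × 1065.00/3 ≈ 710.

(1686, 710)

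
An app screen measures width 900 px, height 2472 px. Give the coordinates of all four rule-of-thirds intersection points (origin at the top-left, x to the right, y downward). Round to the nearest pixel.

(300, 824), (600, 824), (300, 1648), (600, 1648)

One third of 900 is 300; one third of 2472 is 824.
Vertical third lines at x = 300 and x = 600; horizontal third lines at y = 824 and y = 1648.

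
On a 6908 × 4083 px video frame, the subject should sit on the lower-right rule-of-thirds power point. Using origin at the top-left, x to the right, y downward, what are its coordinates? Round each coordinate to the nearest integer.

(4605, 2722)

The lower-right point sits two-thirds of the way across and two-thirds of the way down.
x = 2 × 6908/3 ≈ 4605; y = 2 × 4083/3 ≈ 2722.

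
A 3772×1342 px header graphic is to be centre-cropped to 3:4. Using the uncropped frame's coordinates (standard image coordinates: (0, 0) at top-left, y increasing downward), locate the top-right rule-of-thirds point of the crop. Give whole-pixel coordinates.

3772/1342 > 3/4, so the 3:4 crop keeps the full height 1342 and trims width to 1342 × 3/4 = 1006.50 px.
Left offset = (3772 − 1006.50)/2 = 1382.75 px; top offset = 0.
Top-right is two-thirds across and one-third down within the crop:
x = 1382.75 + 2 × 1006.50/3 ≈ 2054; y = 0.00 + 1 × 1342.00/3 ≈ 447.

x = 2054 px, y = 447 px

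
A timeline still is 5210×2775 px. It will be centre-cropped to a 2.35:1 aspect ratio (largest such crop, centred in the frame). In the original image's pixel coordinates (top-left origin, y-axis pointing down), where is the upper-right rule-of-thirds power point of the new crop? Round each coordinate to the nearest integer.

(3473, 1018)

5210/2775 < 2.35/1, so the 2.35:1 crop keeps the full width 5210 and trims height to 5210 × 1/2.35 = 2217.02 px.
Top offset = (2775 − 2217.02)/2 = 278.99 px; left offset = 0.
Upper-right is two-thirds across and one-third down within the crop:
x = 0.00 + 2 × 5210.00/3 ≈ 3473; y = 278.99 + 1 × 2217.02/3 ≈ 1018.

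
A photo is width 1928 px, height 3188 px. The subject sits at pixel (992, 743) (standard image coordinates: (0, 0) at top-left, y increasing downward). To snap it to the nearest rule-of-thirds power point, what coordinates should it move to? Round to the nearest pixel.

Third lines: x ∈ {643, 1285}, y ∈ {1063, 2125}.
992 is closer to x = 1285; 743 is closer to y = 1063.
So the nearest intersection is the upper-right power point.

(1285, 1063)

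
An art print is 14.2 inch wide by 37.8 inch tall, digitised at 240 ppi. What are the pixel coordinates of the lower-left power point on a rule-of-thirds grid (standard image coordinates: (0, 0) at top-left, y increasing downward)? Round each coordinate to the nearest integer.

x = 1136 px, y = 6048 px

In pixels the canvas is 14.2 × 240 = 3408 wide and 37.8 × 240 = 9072 tall.
The lower-left point is one-third across and two-thirds down:
x = 1 × 3408/3 ≈ 1136; y = 2 × 9072/3 ≈ 6048.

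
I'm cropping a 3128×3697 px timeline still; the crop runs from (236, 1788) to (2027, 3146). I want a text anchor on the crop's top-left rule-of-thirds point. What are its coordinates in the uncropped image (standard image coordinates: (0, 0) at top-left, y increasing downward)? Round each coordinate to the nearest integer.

(833, 2241)

Crop width = 2027 − 236 = 1791 px; one third is 597.00 px.
Crop height = 3146 − 1788 = 1358 px; one third is 452.67 px.
The top-left point is one-third across and one-third down within the crop:
x = 236 + 1 × 597.00 ≈ 833; y = 1788 + 1 × 452.67 ≈ 2241.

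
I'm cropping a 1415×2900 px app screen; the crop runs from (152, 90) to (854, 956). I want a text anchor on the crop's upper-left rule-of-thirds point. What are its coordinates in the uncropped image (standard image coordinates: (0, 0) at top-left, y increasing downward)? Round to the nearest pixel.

Crop width = 854 − 152 = 702 px; one third is 234.00 px.
Crop height = 956 − 90 = 866 px; one third is 288.67 px.
The upper-left point is one-third across and one-third down within the crop:
x = 152 + 1 × 234.00 ≈ 386; y = 90 + 1 × 288.67 ≈ 379.

(386, 379)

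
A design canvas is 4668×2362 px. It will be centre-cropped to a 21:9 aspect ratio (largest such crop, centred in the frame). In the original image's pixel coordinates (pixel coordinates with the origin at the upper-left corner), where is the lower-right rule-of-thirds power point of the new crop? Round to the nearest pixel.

(3112, 1514)

4668/2362 < 21/9, so the 21:9 crop keeps the full width 4668 and trims height to 4668 × 9/21 = 2000.57 px.
Top offset = (2362 − 2000.57)/2 = 180.71 px; left offset = 0.
Lower-right is two-thirds across and two-thirds down within the crop:
x = 0.00 + 2 × 4668.00/3 ≈ 3112; y = 180.71 + 2 × 2000.57/3 ≈ 1514.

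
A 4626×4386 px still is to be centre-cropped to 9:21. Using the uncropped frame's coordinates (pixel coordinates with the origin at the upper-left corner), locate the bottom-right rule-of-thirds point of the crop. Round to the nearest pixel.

4626/4386 > 9/21, so the 9:21 crop keeps the full height 4386 and trims width to 4386 × 9/21 = 1879.71 px.
Left offset = (4626 − 1879.71)/2 = 1373.14 px; top offset = 0.
Bottom-right is two-thirds across and two-thirds down within the crop:
x = 1373.14 + 2 × 1879.71/3 ≈ 2626; y = 0.00 + 2 × 4386.00/3 ≈ 2924.

x = 2626 px, y = 2924 px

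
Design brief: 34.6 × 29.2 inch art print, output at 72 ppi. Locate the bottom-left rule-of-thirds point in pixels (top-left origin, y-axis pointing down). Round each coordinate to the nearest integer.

(830, 1402)

In pixels the canvas is 34.6 × 72 = 2491.2 wide and 29.2 × 72 = 2102.4 tall.
The bottom-left point is one-third across and two-thirds down:
x = 1 × 2491.2/3 ≈ 830; y = 2 × 2102.4/3 ≈ 1402.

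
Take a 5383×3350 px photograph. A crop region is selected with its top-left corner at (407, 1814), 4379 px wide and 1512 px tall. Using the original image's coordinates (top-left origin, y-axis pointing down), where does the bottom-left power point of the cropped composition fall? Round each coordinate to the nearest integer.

One third of the crop width 4379 is 1459.67 px.
One third of the crop height 1512 is 504.00 px.
The bottom-left point is one-third across and two-thirds down within the crop:
x = 407 + 1 × 1459.67 ≈ 1867; y = 1814 + 2 × 504.00 ≈ 2822.

x = 1867 px, y = 2822 px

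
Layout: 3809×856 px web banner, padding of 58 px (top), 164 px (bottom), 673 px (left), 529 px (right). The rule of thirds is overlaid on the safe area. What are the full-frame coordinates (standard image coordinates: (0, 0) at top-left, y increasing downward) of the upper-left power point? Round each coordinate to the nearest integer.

Content width = 3809 − 673 − 529 = 2607 px; content height = 856 − 58 − 164 = 634 px.
Upper-left is one-third across and one-third down within the safe area.
x = 673 + 1 × 2607/3 = 673 + 869.00 ≈ 1542
y = 58 + 1 × 634/3 = 58 + 211.33 ≈ 269

(1542, 269)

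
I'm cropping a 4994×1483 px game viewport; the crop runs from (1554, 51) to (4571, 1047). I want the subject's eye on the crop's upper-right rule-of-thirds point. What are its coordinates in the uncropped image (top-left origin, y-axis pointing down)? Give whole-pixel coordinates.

Crop width = 4571 − 1554 = 3017 px; one third is 1005.67 px.
Crop height = 1047 − 51 = 996 px; one third is 332.00 px.
The upper-right point is two-thirds across and one-third down within the crop:
x = 1554 + 2 × 1005.67 ≈ 3565; y = 51 + 1 × 332.00 ≈ 383.

x = 3565 px, y = 383 px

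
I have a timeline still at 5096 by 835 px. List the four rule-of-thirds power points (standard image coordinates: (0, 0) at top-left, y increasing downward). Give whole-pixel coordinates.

(1699, 278), (3397, 278), (1699, 557), (3397, 557)

One third of 5096 is 1698.67; one third of 835 is 278.33.
Vertical third lines at x = 1699 and x = 3397; horizontal third lines at y = 278 and y = 557.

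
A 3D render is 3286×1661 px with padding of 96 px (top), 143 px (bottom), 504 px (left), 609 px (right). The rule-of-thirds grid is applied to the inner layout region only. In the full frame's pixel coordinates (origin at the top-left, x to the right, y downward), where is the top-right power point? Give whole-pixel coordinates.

Content width = 3286 − 504 − 609 = 2173 px; content height = 1661 − 96 − 143 = 1422 px.
Top-right is two-thirds across and one-third down within the inner layout region.
x = 504 + 2 × 2173/3 = 504 + 1448.67 ≈ 1953
y = 96 + 1 × 1422/3 = 96 + 474.00 ≈ 570

(1953, 570)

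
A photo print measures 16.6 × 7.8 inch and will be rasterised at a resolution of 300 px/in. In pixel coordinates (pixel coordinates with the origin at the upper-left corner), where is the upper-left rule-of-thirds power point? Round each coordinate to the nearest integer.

In pixels the canvas is 16.6 × 300 = 4980 wide and 7.8 × 300 = 2340 tall.
The upper-left point is one-third across and one-third down:
x = 1 × 4980/3 ≈ 1660; y = 1 × 2340/3 ≈ 780.

(1660, 780)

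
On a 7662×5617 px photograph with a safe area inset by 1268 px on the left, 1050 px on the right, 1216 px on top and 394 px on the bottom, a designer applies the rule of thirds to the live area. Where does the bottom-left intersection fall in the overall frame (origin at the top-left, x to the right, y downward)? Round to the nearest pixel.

(3049, 3887)

Content width = 7662 − 1268 − 1050 = 5344 px; content height = 5617 − 1216 − 394 = 4007 px.
Bottom-left is one-third across and two-thirds down within the live area.
x = 1268 + 1 × 5344/3 = 1268 + 1781.33 ≈ 3049
y = 1216 + 2 × 4007/3 = 1216 + 2671.33 ≈ 3887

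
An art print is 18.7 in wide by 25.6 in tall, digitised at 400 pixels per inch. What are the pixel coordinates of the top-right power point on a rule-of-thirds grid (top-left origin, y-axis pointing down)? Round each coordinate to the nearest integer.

In pixels the canvas is 18.7 × 400 = 7480 wide and 25.6 × 400 = 10240 tall.
The top-right point is two-thirds across and one-third down:
x = 2 × 7480/3 ≈ 4987; y = 1 × 10240/3 ≈ 3413.

(4987, 3413)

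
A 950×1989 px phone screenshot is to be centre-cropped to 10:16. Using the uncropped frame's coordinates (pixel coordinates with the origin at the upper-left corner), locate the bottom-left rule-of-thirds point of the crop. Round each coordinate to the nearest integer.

x = 317 px, y = 1248 px

950/1989 < 10/16, so the 10:16 crop keeps the full width 950 and trims height to 950 × 16/10 = 1520.00 px.
Top offset = (1989 − 1520.00)/2 = 234.50 px; left offset = 0.
Bottom-left is one-third across and two-thirds down within the crop:
x = 0.00 + 1 × 950.00/3 ≈ 317; y = 234.50 + 2 × 1520.00/3 ≈ 1248.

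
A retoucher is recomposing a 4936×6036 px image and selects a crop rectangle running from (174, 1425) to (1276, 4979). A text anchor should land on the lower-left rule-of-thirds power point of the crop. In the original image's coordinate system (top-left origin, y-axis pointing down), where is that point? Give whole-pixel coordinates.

Crop width = 1276 − 174 = 1102 px; one third is 367.33 px.
Crop height = 4979 − 1425 = 3554 px; one third is 1184.67 px.
The lower-left point is one-third across and two-thirds down within the crop:
x = 174 + 1 × 367.33 ≈ 541; y = 1425 + 2 × 1184.67 ≈ 3794.

x = 541 px, y = 3794 px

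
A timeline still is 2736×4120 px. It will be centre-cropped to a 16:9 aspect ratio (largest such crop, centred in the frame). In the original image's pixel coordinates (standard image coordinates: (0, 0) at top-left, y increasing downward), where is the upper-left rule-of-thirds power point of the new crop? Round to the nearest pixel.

2736/4120 < 16/9, so the 16:9 crop keeps the full width 2736 and trims height to 2736 × 9/16 = 1539.00 px.
Top offset = (4120 − 1539.00)/2 = 1290.50 px; left offset = 0.
Upper-left is one-third across and one-third down within the crop:
x = 0.00 + 1 × 2736.00/3 ≈ 912; y = 1290.50 + 1 × 1539.00/3 ≈ 1804.

x = 912 px, y = 1804 px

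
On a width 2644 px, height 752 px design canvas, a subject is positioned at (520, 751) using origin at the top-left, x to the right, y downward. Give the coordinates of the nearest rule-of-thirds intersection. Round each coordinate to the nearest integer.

x = 881 px, y = 501 px

Third lines: x ∈ {881, 1763}, y ∈ {251, 501}.
520 is closer to x = 881; 751 is closer to y = 501.
So the nearest intersection is the lower-left power point.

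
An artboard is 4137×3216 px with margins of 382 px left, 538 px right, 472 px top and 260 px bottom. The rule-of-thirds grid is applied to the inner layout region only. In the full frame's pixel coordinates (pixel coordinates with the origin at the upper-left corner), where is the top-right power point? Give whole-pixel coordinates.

x = 2527 px, y = 1300 px

Content width = 4137 − 382 − 538 = 3217 px; content height = 3216 − 472 − 260 = 2484 px.
Top-right is two-thirds across and one-third down within the inner layout region.
x = 382 + 2 × 3217/3 = 382 + 2144.67 ≈ 2527
y = 472 + 1 × 2484/3 = 472 + 828.00 ≈ 1300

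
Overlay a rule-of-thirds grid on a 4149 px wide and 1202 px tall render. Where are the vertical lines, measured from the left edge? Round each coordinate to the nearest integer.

4149 / 3 = 1383, so the vertical lines sit at one and two thirds of 4149.

x = 1383 px and x = 2766 px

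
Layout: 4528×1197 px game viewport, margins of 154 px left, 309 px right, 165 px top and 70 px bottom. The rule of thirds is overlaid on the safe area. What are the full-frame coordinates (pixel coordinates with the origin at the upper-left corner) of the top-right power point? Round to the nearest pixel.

Content width = 4528 − 154 − 309 = 4065 px; content height = 1197 − 165 − 70 = 962 px.
Top-right is two-thirds across and one-third down within the safe area.
x = 154 + 2 × 4065/3 = 154 + 2710.00 ≈ 2864
y = 165 + 1 × 962/3 = 165 + 320.67 ≈ 486

(2864, 486)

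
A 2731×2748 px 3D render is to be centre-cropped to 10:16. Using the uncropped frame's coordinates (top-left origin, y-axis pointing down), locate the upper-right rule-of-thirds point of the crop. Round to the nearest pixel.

2731/2748 > 10/16, so the 10:16 crop keeps the full height 2748 and trims width to 2748 × 10/16 = 1717.50 px.
Left offset = (2731 − 1717.50)/2 = 506.75 px; top offset = 0.
Upper-right is two-thirds across and one-third down within the crop:
x = 506.75 + 2 × 1717.50/3 ≈ 1652; y = 0.00 + 1 × 2748.00/3 ≈ 916.

(1652, 916)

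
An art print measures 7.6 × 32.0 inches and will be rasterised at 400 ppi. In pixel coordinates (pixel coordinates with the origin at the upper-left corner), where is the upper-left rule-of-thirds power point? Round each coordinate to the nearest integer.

In pixels the canvas is 7.6 × 400 = 3040 wide and 32.0 × 400 = 12800 tall.
The upper-left point is one-third across and one-third down:
x = 1 × 3040/3 ≈ 1013; y = 1 × 12800/3 ≈ 4267.

(1013, 4267)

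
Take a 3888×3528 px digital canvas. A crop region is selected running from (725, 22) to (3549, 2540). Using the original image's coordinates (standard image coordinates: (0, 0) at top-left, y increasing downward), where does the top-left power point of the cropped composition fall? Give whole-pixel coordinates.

(1666, 861)

Crop width = 3549 − 725 = 2824 px; one third is 941.33 px.
Crop height = 2540 − 22 = 2518 px; one third is 839.33 px.
The top-left point is one-third across and one-third down within the crop:
x = 725 + 1 × 941.33 ≈ 1666; y = 22 + 1 × 839.33 ≈ 861.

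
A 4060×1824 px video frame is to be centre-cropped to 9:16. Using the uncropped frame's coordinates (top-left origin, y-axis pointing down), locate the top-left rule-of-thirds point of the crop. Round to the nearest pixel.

4060/1824 > 9/16, so the 9:16 crop keeps the full height 1824 and trims width to 1824 × 9/16 = 1026.00 px.
Left offset = (4060 − 1026.00)/2 = 1517.00 px; top offset = 0.
Top-left is one-third across and one-third down within the crop:
x = 1517.00 + 1 × 1026.00/3 ≈ 1859; y = 0.00 + 1 × 1824.00/3 ≈ 608.

(1859, 608)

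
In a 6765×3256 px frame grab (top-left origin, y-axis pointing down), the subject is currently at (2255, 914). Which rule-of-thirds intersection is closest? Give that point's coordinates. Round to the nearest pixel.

Third lines: x ∈ {2255, 4510}, y ∈ {1085, 2171}.
2255 is closer to x = 2255; 914 is closer to y = 1085.
So the nearest intersection is the upper-left power point.

x = 2255 px, y = 1085 px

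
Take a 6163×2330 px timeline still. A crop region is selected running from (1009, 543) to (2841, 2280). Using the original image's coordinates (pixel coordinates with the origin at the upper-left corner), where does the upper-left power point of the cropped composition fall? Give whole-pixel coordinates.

x = 1620 px, y = 1122 px

Crop width = 2841 − 1009 = 1832 px; one third is 610.67 px.
Crop height = 2280 − 543 = 1737 px; one third is 579.00 px.
The upper-left point is one-third across and one-third down within the crop:
x = 1009 + 1 × 610.67 ≈ 1620; y = 543 + 1 × 579.00 ≈ 1122.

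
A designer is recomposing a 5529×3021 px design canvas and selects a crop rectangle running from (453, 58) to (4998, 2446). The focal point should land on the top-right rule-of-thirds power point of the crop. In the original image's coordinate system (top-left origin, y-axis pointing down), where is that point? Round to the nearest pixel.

(3483, 854)

Crop width = 4998 − 453 = 4545 px; one third is 1515.00 px.
Crop height = 2446 − 58 = 2388 px; one third is 796.00 px.
The top-right point is two-thirds across and one-third down within the crop:
x = 453 + 2 × 1515.00 ≈ 3483; y = 58 + 1 × 796.00 ≈ 854.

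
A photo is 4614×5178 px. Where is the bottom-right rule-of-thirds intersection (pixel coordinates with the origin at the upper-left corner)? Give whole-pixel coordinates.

The bottom-right point sits two-thirds of the way across and two-thirds of the way down.
x = 2 × 4614/3 ≈ 3076; y = 2 × 5178/3 ≈ 3452.

(3076, 3452)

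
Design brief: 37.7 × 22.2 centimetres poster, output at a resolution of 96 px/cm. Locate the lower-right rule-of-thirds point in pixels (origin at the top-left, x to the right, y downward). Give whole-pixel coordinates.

x = 2413 px, y = 1421 px

In pixels the canvas is 37.7 × 96 = 3619.2 wide and 22.2 × 96 = 2131.2 tall.
The lower-right point is two-thirds across and two-thirds down:
x = 2 × 3619.2/3 ≈ 2413; y = 2 × 2131.2/3 ≈ 1421.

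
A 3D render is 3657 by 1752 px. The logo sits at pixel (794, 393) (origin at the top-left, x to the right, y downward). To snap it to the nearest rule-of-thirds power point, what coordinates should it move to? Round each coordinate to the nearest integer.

x = 1219 px, y = 584 px

Third lines: x ∈ {1219, 2438}, y ∈ {584, 1168}.
794 is closer to x = 1219; 393 is closer to y = 584.
So the nearest intersection is the upper-left power point.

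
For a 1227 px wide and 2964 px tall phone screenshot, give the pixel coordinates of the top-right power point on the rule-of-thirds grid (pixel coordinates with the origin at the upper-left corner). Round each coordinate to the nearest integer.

The top-right point sits two-thirds of the way across and one-third of the way down.
x = 2 × 1227/3 ≈ 818; y = 1 × 2964/3 ≈ 988.

x = 818 px, y = 988 px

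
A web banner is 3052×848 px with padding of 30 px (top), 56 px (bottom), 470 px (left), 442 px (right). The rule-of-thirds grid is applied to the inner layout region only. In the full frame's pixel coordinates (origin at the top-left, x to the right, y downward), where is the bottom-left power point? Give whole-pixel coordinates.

Content width = 3052 − 470 − 442 = 2140 px; content height = 848 − 30 − 56 = 762 px.
Bottom-left is one-third across and two-thirds down within the inner layout region.
x = 470 + 1 × 2140/3 = 470 + 713.33 ≈ 1183
y = 30 + 2 × 762/3 = 30 + 508.00 ≈ 538

x = 1183 px, y = 538 px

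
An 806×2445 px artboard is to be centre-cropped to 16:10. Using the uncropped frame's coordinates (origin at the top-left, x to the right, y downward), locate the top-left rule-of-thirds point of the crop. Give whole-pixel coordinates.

x = 269 px, y = 1139 px

806/2445 < 16/10, so the 16:10 crop keeps the full width 806 and trims height to 806 × 10/16 = 503.75 px.
Top offset = (2445 − 503.75)/2 = 970.62 px; left offset = 0.
Top-left is one-third across and one-third down within the crop:
x = 0.00 + 1 × 806.00/3 ≈ 269; y = 970.62 + 1 × 503.75/3 ≈ 1139.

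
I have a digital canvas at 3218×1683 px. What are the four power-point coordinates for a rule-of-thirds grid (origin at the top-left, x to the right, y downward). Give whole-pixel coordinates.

One third of 3218 is 1072.67; one third of 1683 is 561.
Vertical third lines at x = 1073 and x = 2145; horizontal third lines at y = 561 and y = 1122.

(1073, 561), (2145, 561), (1073, 1122), (2145, 1122)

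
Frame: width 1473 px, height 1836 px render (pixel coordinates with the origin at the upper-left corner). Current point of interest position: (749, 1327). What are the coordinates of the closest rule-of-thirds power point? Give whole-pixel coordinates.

Third lines: x ∈ {491, 982}, y ∈ {612, 1224}.
749 is closer to x = 982; 1327 is closer to y = 1224.
So the nearest intersection is the lower-right power point.

x = 982 px, y = 1224 px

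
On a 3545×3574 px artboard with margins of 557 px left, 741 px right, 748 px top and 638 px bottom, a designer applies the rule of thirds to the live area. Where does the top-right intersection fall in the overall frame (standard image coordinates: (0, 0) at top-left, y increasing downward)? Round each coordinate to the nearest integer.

(2055, 1477)

Content width = 3545 − 557 − 741 = 2247 px; content height = 3574 − 748 − 638 = 2188 px.
Top-right is two-thirds across and one-third down within the live area.
x = 557 + 2 × 2247/3 = 557 + 1498.00 ≈ 2055
y = 748 + 1 × 2188/3 = 748 + 729.33 ≈ 1477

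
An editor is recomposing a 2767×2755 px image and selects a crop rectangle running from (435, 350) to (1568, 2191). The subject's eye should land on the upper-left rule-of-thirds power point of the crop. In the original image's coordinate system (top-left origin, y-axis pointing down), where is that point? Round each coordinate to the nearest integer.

Crop width = 1568 − 435 = 1133 px; one third is 377.67 px.
Crop height = 2191 − 350 = 1841 px; one third is 613.67 px.
The upper-left point is one-third across and one-third down within the crop:
x = 435 + 1 × 377.67 ≈ 813; y = 350 + 1 × 613.67 ≈ 964.

(813, 964)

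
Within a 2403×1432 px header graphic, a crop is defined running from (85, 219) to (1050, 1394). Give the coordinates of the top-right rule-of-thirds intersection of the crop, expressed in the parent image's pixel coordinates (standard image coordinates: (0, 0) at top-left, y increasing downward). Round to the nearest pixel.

Crop width = 1050 − 85 = 965 px; one third is 321.67 px.
Crop height = 1394 − 219 = 1175 px; one third is 391.67 px.
The top-right point is two-thirds across and one-third down within the crop:
x = 85 + 2 × 321.67 ≈ 728; y = 219 + 1 × 391.67 ≈ 611.

(728, 611)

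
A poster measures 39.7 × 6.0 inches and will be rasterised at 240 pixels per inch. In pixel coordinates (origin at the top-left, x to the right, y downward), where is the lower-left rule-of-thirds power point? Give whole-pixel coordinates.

In pixels the canvas is 39.7 × 240 = 9528 wide and 6.0 × 240 = 1440 tall.
The lower-left point is one-third across and two-thirds down:
x = 1 × 9528/3 ≈ 3176; y = 2 × 1440/3 ≈ 960.

(3176, 960)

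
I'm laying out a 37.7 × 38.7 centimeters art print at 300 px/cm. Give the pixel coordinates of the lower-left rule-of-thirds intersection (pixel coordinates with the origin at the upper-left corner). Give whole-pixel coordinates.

In pixels the canvas is 37.7 × 300 = 11310 wide and 38.7 × 300 = 11610 tall.
The lower-left point is one-third across and two-thirds down:
x = 1 × 11310/3 ≈ 3770; y = 2 × 11610/3 ≈ 7740.

x = 3770 px, y = 7740 px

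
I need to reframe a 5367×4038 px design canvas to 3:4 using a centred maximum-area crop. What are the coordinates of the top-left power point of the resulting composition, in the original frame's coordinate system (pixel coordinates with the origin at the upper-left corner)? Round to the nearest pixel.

x = 2179 px, y = 1346 px

5367/4038 > 3/4, so the 3:4 crop keeps the full height 4038 and trims width to 4038 × 3/4 = 3028.50 px.
Left offset = (5367 − 3028.50)/2 = 1169.25 px; top offset = 0.
Top-left is one-third across and one-third down within the crop:
x = 1169.25 + 1 × 3028.50/3 ≈ 2179; y = 0.00 + 1 × 4038.00/3 ≈ 1346.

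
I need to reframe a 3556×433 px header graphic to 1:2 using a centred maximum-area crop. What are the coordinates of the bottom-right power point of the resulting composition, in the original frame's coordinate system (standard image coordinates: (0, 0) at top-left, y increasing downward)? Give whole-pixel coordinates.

3556/433 > 1/2, so the 1:2 crop keeps the full height 433 and trims width to 433 × 1/2 = 216.50 px.
Left offset = (3556 − 216.50)/2 = 1669.75 px; top offset = 0.
Bottom-right is two-thirds across and two-thirds down within the crop:
x = 1669.75 + 2 × 216.50/3 ≈ 1814; y = 0.00 + 2 × 433.00/3 ≈ 289.

(1814, 289)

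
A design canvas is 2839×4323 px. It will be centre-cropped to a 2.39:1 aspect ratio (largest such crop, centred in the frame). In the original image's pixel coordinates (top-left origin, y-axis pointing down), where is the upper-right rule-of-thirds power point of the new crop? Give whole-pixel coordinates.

(1893, 1964)

2839/4323 < 2.39/1, so the 2.39:1 crop keeps the full width 2839 and trims height to 2839 × 1/2.39 = 1187.87 px.
Top offset = (4323 − 1187.87)/2 = 1567.57 px; left offset = 0.
Upper-right is two-thirds across and one-third down within the crop:
x = 0.00 + 2 × 2839.00/3 ≈ 1893; y = 1567.57 + 1 × 1187.87/3 ≈ 1964.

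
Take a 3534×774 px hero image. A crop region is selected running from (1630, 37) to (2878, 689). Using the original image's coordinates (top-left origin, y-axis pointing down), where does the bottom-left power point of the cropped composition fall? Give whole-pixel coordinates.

x = 2046 px, y = 472 px

Crop width = 2878 − 1630 = 1248 px; one third is 416.00 px.
Crop height = 689 − 37 = 652 px; one third is 217.33 px.
The bottom-left point is one-third across and two-thirds down within the crop:
x = 1630 + 1 × 416.00 ≈ 2046; y = 37 + 2 × 217.33 ≈ 472.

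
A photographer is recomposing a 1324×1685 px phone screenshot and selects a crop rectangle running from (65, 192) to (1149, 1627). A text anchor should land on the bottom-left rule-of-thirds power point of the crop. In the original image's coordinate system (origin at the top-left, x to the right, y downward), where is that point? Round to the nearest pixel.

Crop width = 1149 − 65 = 1084 px; one third is 361.33 px.
Crop height = 1627 − 192 = 1435 px; one third is 478.33 px.
The bottom-left point is one-third across and two-thirds down within the crop:
x = 65 + 1 × 361.33 ≈ 426; y = 192 + 2 × 478.33 ≈ 1149.

(426, 1149)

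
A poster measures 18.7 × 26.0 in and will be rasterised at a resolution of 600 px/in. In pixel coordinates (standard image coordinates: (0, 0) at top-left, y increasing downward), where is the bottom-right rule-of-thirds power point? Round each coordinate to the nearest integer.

(7480, 10400)

In pixels the canvas is 18.7 × 600 = 11220 wide and 26.0 × 600 = 15600 tall.
The bottom-right point is two-thirds across and two-thirds down:
x = 2 × 11220/3 ≈ 7480; y = 2 × 15600/3 ≈ 10400.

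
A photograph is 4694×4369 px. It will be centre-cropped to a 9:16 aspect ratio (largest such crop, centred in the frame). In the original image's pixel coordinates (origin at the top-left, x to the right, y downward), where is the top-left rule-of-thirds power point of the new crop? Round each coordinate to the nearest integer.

(1937, 1456)

4694/4369 > 9/16, so the 9:16 crop keeps the full height 4369 and trims width to 4369 × 9/16 = 2457.56 px.
Left offset = (4694 − 2457.56)/2 = 1118.22 px; top offset = 0.
Top-left is one-third across and one-third down within the crop:
x = 1118.22 + 1 × 2457.56/3 ≈ 1937; y = 0.00 + 1 × 4369.00/3 ≈ 1456.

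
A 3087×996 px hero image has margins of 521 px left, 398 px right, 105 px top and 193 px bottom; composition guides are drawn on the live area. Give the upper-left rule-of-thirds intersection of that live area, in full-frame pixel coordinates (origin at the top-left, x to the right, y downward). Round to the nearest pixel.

Content width = 3087 − 521 − 398 = 2168 px; content height = 996 − 105 − 193 = 698 px.
Upper-left is one-third across and one-third down within the live area.
x = 521 + 1 × 2168/3 = 521 + 722.67 ≈ 1244
y = 105 + 1 × 698/3 = 105 + 232.67 ≈ 338

x = 1244 px, y = 338 px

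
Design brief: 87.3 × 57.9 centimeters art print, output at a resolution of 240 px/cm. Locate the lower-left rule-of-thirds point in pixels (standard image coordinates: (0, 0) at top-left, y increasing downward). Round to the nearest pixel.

x = 6984 px, y = 9264 px

In pixels the canvas is 87.3 × 240 = 20952 wide and 57.9 × 240 = 13896 tall.
The lower-left point is one-third across and two-thirds down:
x = 1 × 20952/3 ≈ 6984; y = 2 × 13896/3 ≈ 9264.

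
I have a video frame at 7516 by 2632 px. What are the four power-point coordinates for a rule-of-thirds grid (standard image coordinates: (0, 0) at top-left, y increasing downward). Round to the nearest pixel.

(2505, 877), (5011, 877), (2505, 1755), (5011, 1755)

One third of 7516 is 2505.33; one third of 2632 is 877.33.
Vertical third lines at x = 2505 and x = 5011; horizontal third lines at y = 877 and y = 1755.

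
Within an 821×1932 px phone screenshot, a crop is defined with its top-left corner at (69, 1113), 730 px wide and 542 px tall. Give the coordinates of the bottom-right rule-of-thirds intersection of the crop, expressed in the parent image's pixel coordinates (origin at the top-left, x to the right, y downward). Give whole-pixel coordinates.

x = 556 px, y = 1474 px

One third of the crop width 730 is 243.33 px.
One third of the crop height 542 is 180.67 px.
The bottom-right point is two-thirds across and two-thirds down within the crop:
x = 69 + 2 × 243.33 ≈ 556; y = 1113 + 2 × 180.67 ≈ 1474.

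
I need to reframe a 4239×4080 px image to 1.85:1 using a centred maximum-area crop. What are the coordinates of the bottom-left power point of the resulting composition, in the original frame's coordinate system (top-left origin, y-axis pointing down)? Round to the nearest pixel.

x = 1413 px, y = 2422 px

4239/4080 < 1.85/1, so the 1.85:1 crop keeps the full width 4239 and trims height to 4239 × 1/1.85 = 2291.35 px.
Top offset = (4080 − 2291.35)/2 = 894.32 px; left offset = 0.
Bottom-left is one-third across and two-thirds down within the crop:
x = 0.00 + 1 × 4239.00/3 ≈ 1413; y = 894.32 + 2 × 2291.35/3 ≈ 2422.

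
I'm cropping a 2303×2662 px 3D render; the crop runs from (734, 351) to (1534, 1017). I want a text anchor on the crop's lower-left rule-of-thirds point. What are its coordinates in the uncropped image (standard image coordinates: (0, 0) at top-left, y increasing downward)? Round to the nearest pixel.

x = 1001 px, y = 795 px

Crop width = 1534 − 734 = 800 px; one third is 266.67 px.
Crop height = 1017 − 351 = 666 px; one third is 222.00 px.
The lower-left point is one-third across and two-thirds down within the crop:
x = 734 + 1 × 266.67 ≈ 1001; y = 351 + 2 × 222.00 ≈ 795.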